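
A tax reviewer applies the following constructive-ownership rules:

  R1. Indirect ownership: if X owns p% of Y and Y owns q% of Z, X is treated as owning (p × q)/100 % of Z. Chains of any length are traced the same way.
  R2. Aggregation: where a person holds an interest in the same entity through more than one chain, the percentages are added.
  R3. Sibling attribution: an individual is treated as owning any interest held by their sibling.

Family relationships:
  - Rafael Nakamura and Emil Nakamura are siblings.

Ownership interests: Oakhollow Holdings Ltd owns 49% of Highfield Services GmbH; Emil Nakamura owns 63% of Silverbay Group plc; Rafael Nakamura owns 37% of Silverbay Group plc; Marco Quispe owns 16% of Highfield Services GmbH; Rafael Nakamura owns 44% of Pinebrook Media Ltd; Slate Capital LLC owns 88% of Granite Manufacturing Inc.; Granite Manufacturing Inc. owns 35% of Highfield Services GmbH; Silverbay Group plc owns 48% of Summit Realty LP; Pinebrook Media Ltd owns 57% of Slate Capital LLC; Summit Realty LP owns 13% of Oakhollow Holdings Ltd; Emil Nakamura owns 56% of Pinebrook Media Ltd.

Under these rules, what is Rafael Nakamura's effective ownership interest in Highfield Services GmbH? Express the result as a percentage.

20.6136%

By sibling attribution (R3), Rafael Nakamura is treated as also owning Emil Nakamura's interest in Silverbay Group plc, giving 37% + 63% = 100%.
By sibling attribution (R3), Rafael Nakamura is treated as also owning Emil Nakamura's interest in Pinebrook Media Ltd, giving 44% + 56% = 100%.
Chain via Silverbay Group plc → Summit Realty LP → Oakhollow Holdings Ltd (R1): 100% × 48% × 13% × 49% = 3.0576% of Highfield Services GmbH.
Chain via Pinebrook Media Ltd → Slate Capital LLC → Granite Manufacturing Inc. (R1): 100% × 57% × 88% × 35% = 17.556% of Highfield Services GmbH.
Aggregating (R2): 3.0576% + 17.556% = 20.6136%.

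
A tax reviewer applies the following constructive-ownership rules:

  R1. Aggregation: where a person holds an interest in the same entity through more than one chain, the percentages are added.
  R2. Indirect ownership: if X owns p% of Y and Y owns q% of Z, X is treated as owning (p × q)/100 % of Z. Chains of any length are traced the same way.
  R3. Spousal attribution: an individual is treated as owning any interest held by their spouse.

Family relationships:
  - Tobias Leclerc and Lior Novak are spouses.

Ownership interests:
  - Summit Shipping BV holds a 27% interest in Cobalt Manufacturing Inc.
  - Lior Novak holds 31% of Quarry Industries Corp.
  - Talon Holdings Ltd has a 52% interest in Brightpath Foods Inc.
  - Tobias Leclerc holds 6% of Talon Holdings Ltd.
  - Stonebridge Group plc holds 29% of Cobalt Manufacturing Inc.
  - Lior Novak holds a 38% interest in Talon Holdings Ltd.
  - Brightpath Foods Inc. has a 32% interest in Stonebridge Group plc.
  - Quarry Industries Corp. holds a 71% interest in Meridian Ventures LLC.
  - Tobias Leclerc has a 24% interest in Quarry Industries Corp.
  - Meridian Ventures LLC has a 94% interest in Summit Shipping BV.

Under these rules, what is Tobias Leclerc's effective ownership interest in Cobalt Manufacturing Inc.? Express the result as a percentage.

12.034154%

By spousal attribution (R3), Tobias Leclerc is treated as also owning Lior Novak's interest in Talon Holdings Ltd, giving 6% + 38% = 44%.
By spousal attribution (R3), Tobias Leclerc is treated as also owning Lior Novak's interest in Quarry Industries Corp, giving 24% + 31% = 55%.
Chain via Talon Holdings Ltd → Brightpath Foods Inc. → Stonebridge Group plc (R2): 44% × 52% × 32% × 29% = 2.123264% of Cobalt Manufacturing Inc.
Chain via Quarry Industries Corp. → Meridian Ventures LLC → Summit Shipping BV (R2): 55% × 71% × 94% × 27% = 9.91089% of Cobalt Manufacturing Inc.
Aggregating (R1): 2.123264% + 9.91089% = 12.034154%.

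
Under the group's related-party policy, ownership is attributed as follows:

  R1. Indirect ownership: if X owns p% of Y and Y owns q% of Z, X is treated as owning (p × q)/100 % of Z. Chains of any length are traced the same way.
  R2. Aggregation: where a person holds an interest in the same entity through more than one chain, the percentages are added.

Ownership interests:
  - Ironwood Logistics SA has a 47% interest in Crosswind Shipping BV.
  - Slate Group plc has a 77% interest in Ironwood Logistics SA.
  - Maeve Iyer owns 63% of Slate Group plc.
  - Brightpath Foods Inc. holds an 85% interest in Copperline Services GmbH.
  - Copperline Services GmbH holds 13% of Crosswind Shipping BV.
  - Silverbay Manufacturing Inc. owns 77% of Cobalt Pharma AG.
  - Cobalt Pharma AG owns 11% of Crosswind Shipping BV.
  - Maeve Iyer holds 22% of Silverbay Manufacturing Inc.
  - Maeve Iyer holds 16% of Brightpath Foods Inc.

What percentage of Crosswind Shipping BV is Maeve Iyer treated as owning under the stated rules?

Chain via Slate Group plc → Ironwood Logistics SA (R1): 63% × 77% × 47% = 22.7997% of Crosswind Shipping BV.
Chain via Silverbay Manufacturing Inc. → Cobalt Pharma AG (R1): 22% × 77% × 11% = 1.8634% of Crosswind Shipping BV.
Chain via Brightpath Foods Inc. → Copperline Services GmbH (R1): 16% × 85% × 13% = 1.768% of Crosswind Shipping BV.
Aggregating (R2): 22.7997% + 1.8634% + 1.768% = 26.4311%.

26.4311%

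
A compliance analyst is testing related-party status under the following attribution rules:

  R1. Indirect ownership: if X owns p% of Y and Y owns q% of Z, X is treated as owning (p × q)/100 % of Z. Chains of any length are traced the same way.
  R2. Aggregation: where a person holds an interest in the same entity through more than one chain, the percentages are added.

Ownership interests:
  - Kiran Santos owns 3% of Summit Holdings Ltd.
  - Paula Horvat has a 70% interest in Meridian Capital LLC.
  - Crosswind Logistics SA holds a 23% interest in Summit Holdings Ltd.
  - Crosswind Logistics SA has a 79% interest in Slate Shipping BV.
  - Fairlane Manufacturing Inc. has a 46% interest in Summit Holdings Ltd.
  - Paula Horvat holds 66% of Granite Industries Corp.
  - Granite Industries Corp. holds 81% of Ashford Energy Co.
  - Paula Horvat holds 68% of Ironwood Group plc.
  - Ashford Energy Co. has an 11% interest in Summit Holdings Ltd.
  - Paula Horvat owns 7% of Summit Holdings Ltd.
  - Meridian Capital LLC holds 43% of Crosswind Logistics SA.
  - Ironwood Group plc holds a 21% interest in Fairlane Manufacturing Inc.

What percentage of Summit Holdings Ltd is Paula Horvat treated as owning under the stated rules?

Chain via Meridian Capital LLC → Crosswind Logistics SA (R1): 70% × 43% × 23% = 6.923% of Summit Holdings Ltd.
Chain via Granite Industries Corp. → Ashford Energy Co. (R1): 66% × 81% × 11% = 5.8806% of Summit Holdings Ltd.
Chain via Ironwood Group plc → Fairlane Manufacturing Inc. (R1): 68% × 21% × 46% = 6.5688% of Summit Holdings Ltd.
Direct interest in Summit Holdings Ltd: 7%.
Aggregating (R2): 6.923% + 5.8806% + 6.5688% + 7% = 26.3724%.

26.3724%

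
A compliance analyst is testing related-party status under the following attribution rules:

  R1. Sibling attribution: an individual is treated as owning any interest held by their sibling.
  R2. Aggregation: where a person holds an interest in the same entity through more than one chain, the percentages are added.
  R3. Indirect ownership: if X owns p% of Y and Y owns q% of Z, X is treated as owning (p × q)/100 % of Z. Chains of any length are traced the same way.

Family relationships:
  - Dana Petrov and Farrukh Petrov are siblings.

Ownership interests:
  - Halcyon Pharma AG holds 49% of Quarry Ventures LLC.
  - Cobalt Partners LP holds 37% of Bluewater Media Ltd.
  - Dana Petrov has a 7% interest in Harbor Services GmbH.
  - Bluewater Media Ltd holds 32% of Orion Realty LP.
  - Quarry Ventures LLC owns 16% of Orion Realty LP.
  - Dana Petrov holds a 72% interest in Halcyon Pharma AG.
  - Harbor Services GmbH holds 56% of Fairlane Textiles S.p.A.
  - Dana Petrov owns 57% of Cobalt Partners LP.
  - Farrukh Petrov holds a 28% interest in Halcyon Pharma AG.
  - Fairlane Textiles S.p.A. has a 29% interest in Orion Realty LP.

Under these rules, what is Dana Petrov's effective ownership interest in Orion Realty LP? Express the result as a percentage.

15.7256%

By sibling attribution (R1), Dana Petrov is treated as also owning Farrukh Petrov's interest in Halcyon Pharma AG, giving 72% + 28% = 100%.
Chain via Cobalt Partners LP → Bluewater Media Ltd (R3): 57% × 37% × 32% = 6.7488% of Orion Realty LP.
Chain via Halcyon Pharma AG → Quarry Ventures LLC (R3): 100% × 49% × 16% = 7.84% of Orion Realty LP.
Chain via Harbor Services GmbH → Fairlane Textiles S.p.A. (R3): 7% × 56% × 29% = 1.1368% of Orion Realty LP.
Aggregating (R2): 6.7488% + 7.84% + 1.1368% = 15.7256%.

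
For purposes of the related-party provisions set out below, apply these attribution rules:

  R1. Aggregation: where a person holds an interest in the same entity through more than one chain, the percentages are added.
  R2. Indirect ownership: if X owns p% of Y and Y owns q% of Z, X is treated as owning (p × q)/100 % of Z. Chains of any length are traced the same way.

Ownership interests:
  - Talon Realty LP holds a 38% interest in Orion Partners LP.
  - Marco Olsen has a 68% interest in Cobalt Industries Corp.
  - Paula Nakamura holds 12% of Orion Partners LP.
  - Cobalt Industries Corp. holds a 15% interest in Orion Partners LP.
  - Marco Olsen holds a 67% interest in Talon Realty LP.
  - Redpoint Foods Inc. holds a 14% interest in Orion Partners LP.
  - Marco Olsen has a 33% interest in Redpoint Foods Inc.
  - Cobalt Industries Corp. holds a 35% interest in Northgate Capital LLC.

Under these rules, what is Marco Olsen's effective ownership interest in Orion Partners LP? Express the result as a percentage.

40.28%

Chain via Redpoint Foods Inc. (R2): 33% × 14% = 4.62% of Orion Partners LP.
Chain via Cobalt Industries Corp. (R2): 68% × 15% = 10.2% of Orion Partners LP.
Chain via Talon Realty LP (R2): 67% × 38% = 25.46% of Orion Partners LP.
Aggregating (R1): 4.62% + 10.2% + 25.46% = 40.28%.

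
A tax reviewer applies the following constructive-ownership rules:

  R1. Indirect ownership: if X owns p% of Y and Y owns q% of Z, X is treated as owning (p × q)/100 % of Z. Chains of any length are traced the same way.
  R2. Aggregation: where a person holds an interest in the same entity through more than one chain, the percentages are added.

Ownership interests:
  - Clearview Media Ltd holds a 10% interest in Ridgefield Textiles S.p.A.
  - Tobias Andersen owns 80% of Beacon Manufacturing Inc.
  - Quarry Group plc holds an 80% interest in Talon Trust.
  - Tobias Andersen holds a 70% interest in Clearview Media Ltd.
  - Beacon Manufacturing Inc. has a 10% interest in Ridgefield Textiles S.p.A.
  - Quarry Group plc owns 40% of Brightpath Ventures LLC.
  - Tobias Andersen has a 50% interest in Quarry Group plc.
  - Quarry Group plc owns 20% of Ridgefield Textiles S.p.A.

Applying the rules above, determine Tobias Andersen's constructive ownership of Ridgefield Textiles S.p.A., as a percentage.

25%

Chain via Beacon Manufacturing Inc. (R1): 80% × 10% = 8% of Ridgefield Textiles S.p.A.
Chain via Quarry Group plc (R1): 50% × 20% = 10% of Ridgefield Textiles S.p.A.
Chain via Clearview Media Ltd (R1): 70% × 10% = 7% of Ridgefield Textiles S.p.A.
Aggregating (R2): 8% + 10% + 7% = 25%.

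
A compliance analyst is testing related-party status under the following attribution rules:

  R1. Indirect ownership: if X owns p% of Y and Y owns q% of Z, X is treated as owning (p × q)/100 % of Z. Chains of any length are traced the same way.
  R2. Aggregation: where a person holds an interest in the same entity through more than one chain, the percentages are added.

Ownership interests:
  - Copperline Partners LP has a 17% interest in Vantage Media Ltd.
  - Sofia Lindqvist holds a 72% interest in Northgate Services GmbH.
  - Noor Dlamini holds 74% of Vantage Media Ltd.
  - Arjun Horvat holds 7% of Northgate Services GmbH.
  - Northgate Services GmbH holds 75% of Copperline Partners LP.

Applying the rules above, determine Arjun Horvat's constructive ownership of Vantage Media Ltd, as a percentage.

Chain via Northgate Services GmbH → Copperline Partners LP (R1): 7% × 75% × 17% = 0.8925% of Vantage Media Ltd.

0.8925%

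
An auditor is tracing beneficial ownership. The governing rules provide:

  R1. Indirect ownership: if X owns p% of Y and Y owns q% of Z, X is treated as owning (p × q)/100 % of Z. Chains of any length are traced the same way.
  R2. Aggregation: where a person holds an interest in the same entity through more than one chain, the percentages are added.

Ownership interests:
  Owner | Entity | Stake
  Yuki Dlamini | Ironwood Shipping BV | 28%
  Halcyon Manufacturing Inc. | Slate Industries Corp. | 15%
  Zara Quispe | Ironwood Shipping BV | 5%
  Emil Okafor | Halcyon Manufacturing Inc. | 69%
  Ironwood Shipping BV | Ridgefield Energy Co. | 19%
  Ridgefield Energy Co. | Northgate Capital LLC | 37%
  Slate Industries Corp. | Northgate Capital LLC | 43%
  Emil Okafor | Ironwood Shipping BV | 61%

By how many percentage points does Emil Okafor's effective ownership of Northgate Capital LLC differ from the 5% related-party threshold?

Chain via Ironwood Shipping BV → Ridgefield Energy Co. (R1): 61% × 19% × 37% = 4.2883% of Northgate Capital LLC.
Chain via Halcyon Manufacturing Inc. → Slate Industries Corp. (R1): 69% × 15% × 43% = 4.4505% of Northgate Capital LLC.
Aggregating (R2): 4.2883% + 4.4505% = 8.7388%.
8.7388% exceeds the 5% threshold by 3.7388 percentage points.

3.7388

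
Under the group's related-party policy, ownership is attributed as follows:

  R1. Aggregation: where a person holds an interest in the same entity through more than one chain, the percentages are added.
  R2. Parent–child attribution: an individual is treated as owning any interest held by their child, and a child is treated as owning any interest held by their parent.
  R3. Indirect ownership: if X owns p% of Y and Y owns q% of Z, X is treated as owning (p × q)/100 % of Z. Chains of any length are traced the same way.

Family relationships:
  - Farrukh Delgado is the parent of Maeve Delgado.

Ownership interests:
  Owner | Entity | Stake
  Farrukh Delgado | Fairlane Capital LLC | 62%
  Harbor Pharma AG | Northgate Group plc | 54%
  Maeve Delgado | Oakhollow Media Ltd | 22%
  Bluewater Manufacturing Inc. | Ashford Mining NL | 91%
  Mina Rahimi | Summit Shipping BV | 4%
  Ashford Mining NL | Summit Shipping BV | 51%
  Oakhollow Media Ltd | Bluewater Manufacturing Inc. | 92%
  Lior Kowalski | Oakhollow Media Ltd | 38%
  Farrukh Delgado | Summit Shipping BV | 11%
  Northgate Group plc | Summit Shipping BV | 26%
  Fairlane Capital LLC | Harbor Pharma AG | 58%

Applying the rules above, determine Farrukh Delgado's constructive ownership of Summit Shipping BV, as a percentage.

By parent–child attribution (R2), Farrukh Delgado is treated as owning Maeve Delgado's 22% interest in Oakhollow Media Ltd.
Chain via Fairlane Capital LLC → Harbor Pharma AG → Northgate Group plc (R3): 62% × 58% × 54% × 26% = 5.048784% of Summit Shipping BV.
Direct interest in Summit Shipping BV: 11%.
Chain via Oakhollow Media Ltd → Bluewater Manufacturing Inc. → Ashford Mining NL (R3): 22% × 92% × 91% × 51% = 9.393384% of Summit Shipping BV.
Aggregating (R1): 5.048784% + 11% + 9.393384% = 25.442168%.

25.442168%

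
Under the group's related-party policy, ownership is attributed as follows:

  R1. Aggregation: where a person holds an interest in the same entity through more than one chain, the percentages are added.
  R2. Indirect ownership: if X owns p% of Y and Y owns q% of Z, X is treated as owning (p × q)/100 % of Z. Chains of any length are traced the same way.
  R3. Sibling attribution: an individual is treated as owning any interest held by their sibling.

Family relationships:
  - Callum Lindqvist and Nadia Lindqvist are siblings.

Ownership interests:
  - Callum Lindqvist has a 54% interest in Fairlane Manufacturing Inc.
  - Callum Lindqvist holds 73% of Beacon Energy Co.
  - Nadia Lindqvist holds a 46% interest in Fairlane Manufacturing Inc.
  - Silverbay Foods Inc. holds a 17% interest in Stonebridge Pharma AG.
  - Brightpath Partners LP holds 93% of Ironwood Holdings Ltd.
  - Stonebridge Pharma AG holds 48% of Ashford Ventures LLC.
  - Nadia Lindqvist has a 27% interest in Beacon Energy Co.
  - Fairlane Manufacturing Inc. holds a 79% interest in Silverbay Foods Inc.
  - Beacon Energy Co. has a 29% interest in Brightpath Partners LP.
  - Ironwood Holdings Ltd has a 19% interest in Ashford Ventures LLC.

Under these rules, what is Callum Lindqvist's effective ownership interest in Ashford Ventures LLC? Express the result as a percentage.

11.5707%

By sibling attribution (R3), Callum Lindqvist is treated as also owning Nadia Lindqvist's interest in Beacon Energy Co, giving 73% + 27% = 100%.
By sibling attribution (R3), Callum Lindqvist is treated as also owning Nadia Lindqvist's interest in Fairlane Manufacturing Inc, giving 54% + 46% = 100%.
Chain via Beacon Energy Co. → Brightpath Partners LP → Ironwood Holdings Ltd (R2): 100% × 29% × 93% × 19% = 5.1243% of Ashford Ventures LLC.
Chain via Fairlane Manufacturing Inc. → Silverbay Foods Inc. → Stonebridge Pharma AG (R2): 100% × 79% × 17% × 48% = 6.4464% of Ashford Ventures LLC.
Aggregating (R1): 5.1243% + 6.4464% = 11.5707%.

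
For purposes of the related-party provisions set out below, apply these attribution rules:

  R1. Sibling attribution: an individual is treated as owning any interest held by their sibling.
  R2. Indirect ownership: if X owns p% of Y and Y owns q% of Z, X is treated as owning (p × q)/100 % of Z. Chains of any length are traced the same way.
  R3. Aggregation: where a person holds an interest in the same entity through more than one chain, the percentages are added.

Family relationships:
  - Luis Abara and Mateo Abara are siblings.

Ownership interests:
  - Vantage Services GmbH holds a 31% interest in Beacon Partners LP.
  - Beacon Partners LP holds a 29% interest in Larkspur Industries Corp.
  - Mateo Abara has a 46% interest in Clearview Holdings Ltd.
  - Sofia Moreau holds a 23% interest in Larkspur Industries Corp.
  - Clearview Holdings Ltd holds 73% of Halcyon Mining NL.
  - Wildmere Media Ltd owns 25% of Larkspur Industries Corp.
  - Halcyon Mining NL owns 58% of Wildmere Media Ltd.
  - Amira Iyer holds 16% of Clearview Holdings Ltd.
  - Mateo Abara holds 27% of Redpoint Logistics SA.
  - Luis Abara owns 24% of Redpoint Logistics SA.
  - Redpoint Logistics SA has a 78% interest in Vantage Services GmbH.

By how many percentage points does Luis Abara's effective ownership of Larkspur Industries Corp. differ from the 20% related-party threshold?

By sibling attribution (R1), Luis Abara is treated as also owning Mateo Abara's interest in Redpoint Logistics SA, giving 24% + 27% = 51%.
By sibling attribution (R1), Luis Abara is treated as owning Mateo Abara's 46% interest in Clearview Holdings Ltd.
Chain via Redpoint Logistics SA → Vantage Services GmbH → Beacon Partners LP (R2): 51% × 78% × 31% × 29% = 3.576222% of Larkspur Industries Corp.
Chain via Clearview Holdings Ltd → Halcyon Mining NL → Wildmere Media Ltd (R2): 46% × 73% × 58% × 25% = 4.8691% of Larkspur Industries Corp.
Aggregating (R3): 3.576222% + 4.8691% = 8.445322%.
8.445322% falls short of the 20% threshold by 11.554678 percentage points.

11.554678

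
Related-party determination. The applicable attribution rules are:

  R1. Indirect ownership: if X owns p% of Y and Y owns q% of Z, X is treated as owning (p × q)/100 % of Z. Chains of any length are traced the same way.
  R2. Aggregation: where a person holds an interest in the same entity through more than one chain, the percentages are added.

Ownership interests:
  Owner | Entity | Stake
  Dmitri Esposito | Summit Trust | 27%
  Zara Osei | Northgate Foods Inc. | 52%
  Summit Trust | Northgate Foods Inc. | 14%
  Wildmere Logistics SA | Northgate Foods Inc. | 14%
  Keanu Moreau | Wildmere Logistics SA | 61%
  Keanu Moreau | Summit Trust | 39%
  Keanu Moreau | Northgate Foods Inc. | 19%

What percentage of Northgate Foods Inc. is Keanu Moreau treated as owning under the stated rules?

Chain via Wildmere Logistics SA (R1): 61% × 14% = 8.54% of Northgate Foods Inc.
Chain via Summit Trust (R1): 39% × 14% = 5.46% of Northgate Foods Inc.
Direct interest in Northgate Foods Inc: 19%.
Aggregating (R2): 8.54% + 5.46% + 19% = 33%.

33%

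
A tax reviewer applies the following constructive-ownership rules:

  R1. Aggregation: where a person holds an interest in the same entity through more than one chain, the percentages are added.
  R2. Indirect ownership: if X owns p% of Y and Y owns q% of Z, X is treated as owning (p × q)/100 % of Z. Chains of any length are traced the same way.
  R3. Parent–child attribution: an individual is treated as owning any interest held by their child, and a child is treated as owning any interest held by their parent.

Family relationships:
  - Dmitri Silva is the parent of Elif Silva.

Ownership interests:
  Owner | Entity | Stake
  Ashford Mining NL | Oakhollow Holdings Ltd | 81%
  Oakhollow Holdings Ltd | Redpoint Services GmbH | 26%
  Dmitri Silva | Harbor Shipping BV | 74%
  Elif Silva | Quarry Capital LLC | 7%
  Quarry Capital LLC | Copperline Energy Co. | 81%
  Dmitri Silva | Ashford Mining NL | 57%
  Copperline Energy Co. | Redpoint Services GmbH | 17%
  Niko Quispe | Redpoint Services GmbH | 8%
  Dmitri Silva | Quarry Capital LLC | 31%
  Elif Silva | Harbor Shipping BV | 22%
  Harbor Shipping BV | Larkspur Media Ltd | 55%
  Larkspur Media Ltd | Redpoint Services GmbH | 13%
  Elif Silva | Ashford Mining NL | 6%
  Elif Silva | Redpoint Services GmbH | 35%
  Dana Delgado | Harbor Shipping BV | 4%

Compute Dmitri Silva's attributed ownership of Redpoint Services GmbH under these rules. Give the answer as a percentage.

By parent–child attribution (R3), Dmitri Silva is treated as also owning Elif Silva's interest in Quarry Capital LLC, giving 31% + 7% = 38%.
By parent–child attribution (R3), Dmitri Silva is treated as also owning Elif Silva's interest in Harbor Shipping BV, giving 74% + 22% = 96%.
By parent–child attribution (R3), Dmitri Silva is treated as also owning Elif Silva's interest in Ashford Mining NL, giving 57% + 6% = 63%.
By parent–child attribution (R3), Dmitri Silva is treated as owning Elif Silva's 35% interest in Redpoint Services GmbH.
Chain via Quarry Capital LLC → Copperline Energy Co. (R2): 38% × 81% × 17% = 5.2326% of Redpoint Services GmbH.
Chain via Harbor Shipping BV → Larkspur Media Ltd (R2): 96% × 55% × 13% = 6.864% of Redpoint Services GmbH.
Chain via Ashford Mining NL → Oakhollow Holdings Ltd (R2): 63% × 81% × 26% = 13.2678% of Redpoint Services GmbH.
Direct interest in Redpoint Services GmbH: 35%.
Aggregating (R1): 5.2326% + 6.864% + 13.2678% + 35% = 60.3644%.

60.3644%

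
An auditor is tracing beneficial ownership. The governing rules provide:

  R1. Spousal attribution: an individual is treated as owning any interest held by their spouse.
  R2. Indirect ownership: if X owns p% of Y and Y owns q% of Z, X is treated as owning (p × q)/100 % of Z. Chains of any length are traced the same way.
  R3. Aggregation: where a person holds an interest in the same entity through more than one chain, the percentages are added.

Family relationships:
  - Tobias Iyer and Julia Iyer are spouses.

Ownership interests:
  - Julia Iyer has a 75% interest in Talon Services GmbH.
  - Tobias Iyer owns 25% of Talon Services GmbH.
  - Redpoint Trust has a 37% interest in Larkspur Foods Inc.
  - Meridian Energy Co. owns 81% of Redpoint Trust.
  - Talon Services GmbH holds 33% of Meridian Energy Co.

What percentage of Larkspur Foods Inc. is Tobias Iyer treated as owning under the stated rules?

By spousal attribution (R1), Tobias Iyer is treated as also owning Julia Iyer's interest in Talon Services GmbH, giving 25% + 75% = 100%.
Chain via Talon Services GmbH → Meridian Energy Co. → Redpoint Trust (R2): 100% × 33% × 81% × 37% = 9.8901% of Larkspur Foods Inc.

9.8901%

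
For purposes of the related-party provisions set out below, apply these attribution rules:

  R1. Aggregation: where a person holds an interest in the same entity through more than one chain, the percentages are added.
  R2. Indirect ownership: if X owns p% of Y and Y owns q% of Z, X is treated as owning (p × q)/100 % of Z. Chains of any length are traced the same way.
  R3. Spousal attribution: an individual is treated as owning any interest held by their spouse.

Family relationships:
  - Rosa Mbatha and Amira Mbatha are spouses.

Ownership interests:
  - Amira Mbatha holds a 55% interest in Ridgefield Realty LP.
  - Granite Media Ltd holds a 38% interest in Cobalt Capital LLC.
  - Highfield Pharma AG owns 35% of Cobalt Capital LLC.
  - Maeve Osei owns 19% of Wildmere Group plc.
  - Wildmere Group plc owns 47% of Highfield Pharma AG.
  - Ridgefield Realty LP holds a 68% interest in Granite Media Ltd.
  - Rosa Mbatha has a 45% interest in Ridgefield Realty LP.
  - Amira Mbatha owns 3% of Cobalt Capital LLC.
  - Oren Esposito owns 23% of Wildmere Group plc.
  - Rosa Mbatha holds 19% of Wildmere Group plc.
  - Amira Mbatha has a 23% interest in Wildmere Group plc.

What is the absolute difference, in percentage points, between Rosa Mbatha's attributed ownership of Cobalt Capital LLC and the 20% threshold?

By spousal attribution (R3), Rosa Mbatha is treated as also owning Amira Mbatha's interest in Wildmere Group plc, giving 19% + 23% = 42%.
By spousal attribution (R3), Rosa Mbatha is treated as also owning Amira Mbatha's interest in Ridgefield Realty LP, giving 45% + 55% = 100%.
By spousal attribution (R3), Rosa Mbatha is treated as owning Amira Mbatha's 3% interest in Cobalt Capital LLC.
Chain via Wildmere Group plc → Highfield Pharma AG (R2): 42% × 47% × 35% = 6.909% of Cobalt Capital LLC.
Chain via Ridgefield Realty LP → Granite Media Ltd (R2): 100% × 68% × 38% = 25.84% of Cobalt Capital LLC.
Direct interest in Cobalt Capital LLC: 3%.
Aggregating (R1): 6.909% + 25.84% + 3% = 35.749%.
35.749% exceeds the 20% threshold by 15.749 percentage points.

15.749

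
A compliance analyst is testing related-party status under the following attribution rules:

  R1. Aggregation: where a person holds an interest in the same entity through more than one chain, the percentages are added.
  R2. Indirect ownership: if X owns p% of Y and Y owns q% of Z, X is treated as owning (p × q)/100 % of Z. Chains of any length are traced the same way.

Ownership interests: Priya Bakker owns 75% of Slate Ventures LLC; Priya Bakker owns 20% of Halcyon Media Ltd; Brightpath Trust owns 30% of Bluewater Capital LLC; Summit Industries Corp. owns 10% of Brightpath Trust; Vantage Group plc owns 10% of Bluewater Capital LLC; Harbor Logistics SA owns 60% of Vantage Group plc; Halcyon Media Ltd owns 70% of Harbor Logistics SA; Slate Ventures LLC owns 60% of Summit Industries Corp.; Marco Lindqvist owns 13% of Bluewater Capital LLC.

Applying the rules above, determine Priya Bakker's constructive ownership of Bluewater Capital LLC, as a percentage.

2.19%

Chain via Slate Ventures LLC → Summit Industries Corp. → Brightpath Trust (R2): 75% × 60% × 10% × 30% = 1.35% of Bluewater Capital LLC.
Chain via Halcyon Media Ltd → Harbor Logistics SA → Vantage Group plc (R2): 20% × 70% × 60% × 10% = 0.84% of Bluewater Capital LLC.
Aggregating (R1): 1.35% + 0.84% = 2.19%.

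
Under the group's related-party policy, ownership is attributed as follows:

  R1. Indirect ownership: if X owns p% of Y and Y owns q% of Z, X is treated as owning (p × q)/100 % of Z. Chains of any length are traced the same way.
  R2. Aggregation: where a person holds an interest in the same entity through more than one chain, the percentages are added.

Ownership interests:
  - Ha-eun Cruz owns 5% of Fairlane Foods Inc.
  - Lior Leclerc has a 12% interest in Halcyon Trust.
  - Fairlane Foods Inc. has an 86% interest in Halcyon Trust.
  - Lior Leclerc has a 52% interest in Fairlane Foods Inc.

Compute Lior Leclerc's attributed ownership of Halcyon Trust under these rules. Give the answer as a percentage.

56.72%

Chain via Fairlane Foods Inc. (R1): 52% × 86% = 44.72% of Halcyon Trust.
Direct interest in Halcyon Trust: 12%.
Aggregating (R2): 44.72% + 12% = 56.72%.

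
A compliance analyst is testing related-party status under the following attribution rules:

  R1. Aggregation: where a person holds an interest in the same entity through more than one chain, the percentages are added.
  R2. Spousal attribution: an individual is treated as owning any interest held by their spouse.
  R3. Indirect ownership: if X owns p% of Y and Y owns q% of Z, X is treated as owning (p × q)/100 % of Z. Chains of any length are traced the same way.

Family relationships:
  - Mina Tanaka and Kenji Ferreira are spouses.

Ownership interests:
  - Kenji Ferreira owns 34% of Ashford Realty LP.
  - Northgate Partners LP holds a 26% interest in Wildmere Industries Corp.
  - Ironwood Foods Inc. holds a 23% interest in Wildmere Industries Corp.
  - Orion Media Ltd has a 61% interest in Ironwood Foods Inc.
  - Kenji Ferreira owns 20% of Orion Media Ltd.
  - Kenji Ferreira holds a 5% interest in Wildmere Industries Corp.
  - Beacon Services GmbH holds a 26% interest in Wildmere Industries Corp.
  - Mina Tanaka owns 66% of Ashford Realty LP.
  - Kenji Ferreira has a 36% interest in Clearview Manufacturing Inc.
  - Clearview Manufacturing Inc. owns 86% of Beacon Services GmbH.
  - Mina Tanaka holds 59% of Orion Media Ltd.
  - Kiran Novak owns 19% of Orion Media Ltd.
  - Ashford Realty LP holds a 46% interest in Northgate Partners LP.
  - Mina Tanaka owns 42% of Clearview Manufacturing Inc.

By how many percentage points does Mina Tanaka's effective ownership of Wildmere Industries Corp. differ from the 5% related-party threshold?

40.4845

By spousal attribution (R2), Mina Tanaka is treated as also owning Kenji Ferreira's interest in Ashford Realty LP, giving 66% + 34% = 100%.
By spousal attribution (R2), Mina Tanaka is treated as also owning Kenji Ferreira's interest in Clearview Manufacturing Inc, giving 42% + 36% = 78%.
By spousal attribution (R2), Mina Tanaka is treated as also owning Kenji Ferreira's interest in Orion Media Ltd, giving 59% + 20% = 79%.
By spousal attribution (R2), Mina Tanaka is treated as owning Kenji Ferreira's 5% interest in Wildmere Industries Corp.
Chain via Ashford Realty LP → Northgate Partners LP (R3): 100% × 46% × 26% = 11.96% of Wildmere Industries Corp.
Chain via Clearview Manufacturing Inc. → Beacon Services GmbH (R3): 78% × 86% × 26% = 17.4408% of Wildmere Industries Corp.
Chain via Orion Media Ltd → Ironwood Foods Inc. (R3): 79% × 61% × 23% = 11.0837% of Wildmere Industries Corp.
Direct interest in Wildmere Industries Corp: 5%.
Aggregating (R1): 11.96% + 17.4408% + 11.0837% + 5% = 45.4845%.
45.4845% exceeds the 5% threshold by 40.4845 percentage points.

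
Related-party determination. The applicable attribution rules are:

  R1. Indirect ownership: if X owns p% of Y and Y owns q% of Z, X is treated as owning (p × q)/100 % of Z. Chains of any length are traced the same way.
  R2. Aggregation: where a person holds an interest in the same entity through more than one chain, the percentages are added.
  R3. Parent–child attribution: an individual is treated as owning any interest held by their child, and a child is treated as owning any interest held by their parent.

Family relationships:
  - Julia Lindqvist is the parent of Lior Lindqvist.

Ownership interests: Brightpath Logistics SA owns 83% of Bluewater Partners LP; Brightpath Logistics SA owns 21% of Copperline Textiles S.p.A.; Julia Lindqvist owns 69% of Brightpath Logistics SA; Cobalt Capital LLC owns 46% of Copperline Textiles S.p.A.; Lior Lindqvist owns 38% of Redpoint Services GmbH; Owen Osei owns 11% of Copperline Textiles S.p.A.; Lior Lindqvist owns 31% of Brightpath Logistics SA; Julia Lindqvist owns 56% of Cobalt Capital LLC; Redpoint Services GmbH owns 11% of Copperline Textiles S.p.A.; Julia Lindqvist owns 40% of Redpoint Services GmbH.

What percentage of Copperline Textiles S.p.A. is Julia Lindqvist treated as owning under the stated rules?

55.34%

By parent–child attribution (R3), Julia Lindqvist is treated as also owning Lior Lindqvist's interest in Brightpath Logistics SA, giving 69% + 31% = 100%.
By parent–child attribution (R3), Julia Lindqvist is treated as also owning Lior Lindqvist's interest in Redpoint Services GmbH, giving 40% + 38% = 78%.
Chain via Cobalt Capital LLC (R1): 56% × 46% = 25.76% of Copperline Textiles S.p.A.
Chain via Brightpath Logistics SA (R1): 100% × 21% = 21% of Copperline Textiles S.p.A.
Chain via Redpoint Services GmbH (R1): 78% × 11% = 8.58% of Copperline Textiles S.p.A.
Aggregating (R2): 25.76% + 21% + 8.58% = 55.34%.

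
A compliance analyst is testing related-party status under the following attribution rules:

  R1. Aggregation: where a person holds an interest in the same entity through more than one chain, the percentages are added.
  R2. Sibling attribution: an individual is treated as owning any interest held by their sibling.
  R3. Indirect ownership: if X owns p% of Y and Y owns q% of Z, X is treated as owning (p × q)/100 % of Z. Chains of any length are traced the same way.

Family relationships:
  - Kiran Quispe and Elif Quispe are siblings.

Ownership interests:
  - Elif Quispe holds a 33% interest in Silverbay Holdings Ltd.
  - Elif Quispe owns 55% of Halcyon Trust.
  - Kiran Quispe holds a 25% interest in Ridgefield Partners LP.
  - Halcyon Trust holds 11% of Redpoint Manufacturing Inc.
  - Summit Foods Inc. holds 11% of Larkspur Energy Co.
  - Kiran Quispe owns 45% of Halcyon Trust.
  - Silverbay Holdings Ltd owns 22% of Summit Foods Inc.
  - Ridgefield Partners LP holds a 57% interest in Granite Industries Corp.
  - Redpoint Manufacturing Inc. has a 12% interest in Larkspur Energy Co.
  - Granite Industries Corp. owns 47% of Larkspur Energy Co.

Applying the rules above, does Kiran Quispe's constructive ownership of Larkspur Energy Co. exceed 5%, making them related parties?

By sibling attribution (R2), Kiran Quispe is treated as also owning Elif Quispe's interest in Halcyon Trust, giving 45% + 55% = 100%.
By sibling attribution (R2), Kiran Quispe is treated as owning Elif Quispe's 33% interest in Silverbay Holdings Ltd.
Chain via Halcyon Trust → Redpoint Manufacturing Inc. (R3): 100% × 11% × 12% = 1.32% of Larkspur Energy Co.
Chain via Ridgefield Partners LP → Granite Industries Corp. (R3): 25% × 57% × 47% = 6.6975% of Larkspur Energy Co.
Chain via Silverbay Holdings Ltd → Summit Foods Inc. (R3): 33% × 22% × 11% = 0.7986% of Larkspur Energy Co.
Aggregating (R1): 1.32% + 6.6975% + 0.7986% = 8.8161%.
8.8161% exceeds the 5% threshold, so Kiran is a related party to Larkspur Energy Co.

Yes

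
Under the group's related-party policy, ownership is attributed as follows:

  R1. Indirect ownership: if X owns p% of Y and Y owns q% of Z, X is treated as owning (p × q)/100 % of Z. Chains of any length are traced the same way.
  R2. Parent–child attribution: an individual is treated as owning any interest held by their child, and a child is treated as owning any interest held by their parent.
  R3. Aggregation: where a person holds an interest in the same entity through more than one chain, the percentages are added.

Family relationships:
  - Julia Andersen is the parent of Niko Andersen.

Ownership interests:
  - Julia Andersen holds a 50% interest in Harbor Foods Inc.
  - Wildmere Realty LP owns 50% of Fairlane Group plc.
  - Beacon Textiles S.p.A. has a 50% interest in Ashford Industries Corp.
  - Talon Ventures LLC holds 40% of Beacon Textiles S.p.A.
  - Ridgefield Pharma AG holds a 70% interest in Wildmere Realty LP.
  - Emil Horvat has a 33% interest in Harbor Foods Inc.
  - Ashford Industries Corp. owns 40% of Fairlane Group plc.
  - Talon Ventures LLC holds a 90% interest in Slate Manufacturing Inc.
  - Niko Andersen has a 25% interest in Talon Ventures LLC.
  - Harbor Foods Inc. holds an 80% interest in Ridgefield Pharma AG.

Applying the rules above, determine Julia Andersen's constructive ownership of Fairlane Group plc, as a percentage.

16%

By parent–child attribution (R2), Julia Andersen is treated as owning Niko Andersen's 25% interest in Talon Ventures LLC.
Chain via Harbor Foods Inc. → Ridgefield Pharma AG → Wildmere Realty LP (R1): 50% × 80% × 70% × 50% = 14% of Fairlane Group plc.
Chain via Talon Ventures LLC → Beacon Textiles S.p.A. → Ashford Industries Corp. (R1): 25% × 40% × 50% × 40% = 2% of Fairlane Group plc.
Aggregating (R3): 14% + 2% = 16%.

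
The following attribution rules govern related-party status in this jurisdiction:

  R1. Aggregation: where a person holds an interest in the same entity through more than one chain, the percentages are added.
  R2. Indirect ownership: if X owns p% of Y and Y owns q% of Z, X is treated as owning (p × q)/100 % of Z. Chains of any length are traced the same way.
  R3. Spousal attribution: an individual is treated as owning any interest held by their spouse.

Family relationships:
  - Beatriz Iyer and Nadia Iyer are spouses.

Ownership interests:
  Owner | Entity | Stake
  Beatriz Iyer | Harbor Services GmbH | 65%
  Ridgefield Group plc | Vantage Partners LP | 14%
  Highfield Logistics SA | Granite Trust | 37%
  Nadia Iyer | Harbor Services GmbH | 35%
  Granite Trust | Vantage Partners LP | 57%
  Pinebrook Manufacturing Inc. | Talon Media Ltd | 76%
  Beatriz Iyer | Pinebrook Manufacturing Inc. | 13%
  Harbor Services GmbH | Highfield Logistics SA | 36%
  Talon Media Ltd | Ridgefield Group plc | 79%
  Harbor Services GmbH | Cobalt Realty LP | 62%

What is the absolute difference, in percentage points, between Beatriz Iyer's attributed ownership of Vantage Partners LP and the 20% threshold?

11.314872

By spousal attribution (R3), Beatriz Iyer is treated as also owning Nadia Iyer's interest in Harbor Services GmbH, giving 65% + 35% = 100%.
Chain via Harbor Services GmbH → Highfield Logistics SA → Granite Trust (R2): 100% × 36% × 37% × 57% = 7.5924% of Vantage Partners LP.
Chain via Pinebrook Manufacturing Inc. → Talon Media Ltd → Ridgefield Group plc (R2): 13% × 76% × 79% × 14% = 1.092728% of Vantage Partners LP.
Aggregating (R1): 7.5924% + 1.092728% = 8.685128%.
8.685128% falls short of the 20% threshold by 11.314872 percentage points.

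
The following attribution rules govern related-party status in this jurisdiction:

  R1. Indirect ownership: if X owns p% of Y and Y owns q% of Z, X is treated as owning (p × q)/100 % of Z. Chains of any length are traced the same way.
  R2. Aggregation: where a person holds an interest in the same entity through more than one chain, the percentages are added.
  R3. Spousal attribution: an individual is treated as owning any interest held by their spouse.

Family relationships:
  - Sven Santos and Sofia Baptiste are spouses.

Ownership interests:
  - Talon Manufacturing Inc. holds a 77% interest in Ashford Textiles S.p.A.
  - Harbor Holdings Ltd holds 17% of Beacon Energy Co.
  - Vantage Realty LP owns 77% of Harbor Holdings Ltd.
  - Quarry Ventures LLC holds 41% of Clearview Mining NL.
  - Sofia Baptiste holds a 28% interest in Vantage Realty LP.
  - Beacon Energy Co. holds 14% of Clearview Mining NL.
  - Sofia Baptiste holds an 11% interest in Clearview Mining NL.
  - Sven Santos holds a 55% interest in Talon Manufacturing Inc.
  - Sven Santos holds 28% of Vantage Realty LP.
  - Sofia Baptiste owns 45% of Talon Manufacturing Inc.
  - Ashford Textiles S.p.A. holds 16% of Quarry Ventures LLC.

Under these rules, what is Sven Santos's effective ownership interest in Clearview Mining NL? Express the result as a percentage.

17.077456%

By spousal attribution (R3), Sven Santos is treated as also owning Sofia Baptiste's interest in Talon Manufacturing Inc, giving 55% + 45% = 100%.
By spousal attribution (R3), Sven Santos is treated as also owning Sofia Baptiste's interest in Vantage Realty LP, giving 28% + 28% = 56%.
By spousal attribution (R3), Sven Santos is treated as owning Sofia Baptiste's 11% interest in Clearview Mining NL.
Chain via Talon Manufacturing Inc. → Ashford Textiles S.p.A. → Quarry Ventures LLC (R1): 100% × 77% × 16% × 41% = 5.0512% of Clearview Mining NL.
Chain via Vantage Realty LP → Harbor Holdings Ltd → Beacon Energy Co. (R1): 56% × 77% × 17% × 14% = 1.026256% of Clearview Mining NL.
Direct interest in Clearview Mining NL: 11%.
Aggregating (R2): 5.0512% + 1.026256% + 11% = 17.077456%.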